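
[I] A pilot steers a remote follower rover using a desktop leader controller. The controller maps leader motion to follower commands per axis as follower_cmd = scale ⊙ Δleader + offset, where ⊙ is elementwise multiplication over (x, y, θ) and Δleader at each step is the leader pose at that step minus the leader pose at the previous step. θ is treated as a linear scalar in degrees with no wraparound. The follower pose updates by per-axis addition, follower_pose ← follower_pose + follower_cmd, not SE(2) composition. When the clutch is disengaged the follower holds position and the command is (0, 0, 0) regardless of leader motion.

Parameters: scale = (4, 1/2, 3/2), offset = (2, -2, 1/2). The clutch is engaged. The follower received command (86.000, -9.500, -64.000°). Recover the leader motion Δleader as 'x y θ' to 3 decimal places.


21.000 -15.000 -43.000

axis x: (86.000 − 2) / (4) = 21.000
axis y: (-9.500 − -2) / (1/2) = -15.000
axis θ: (-64.000 − 1/2) / (3/2) = -43.000


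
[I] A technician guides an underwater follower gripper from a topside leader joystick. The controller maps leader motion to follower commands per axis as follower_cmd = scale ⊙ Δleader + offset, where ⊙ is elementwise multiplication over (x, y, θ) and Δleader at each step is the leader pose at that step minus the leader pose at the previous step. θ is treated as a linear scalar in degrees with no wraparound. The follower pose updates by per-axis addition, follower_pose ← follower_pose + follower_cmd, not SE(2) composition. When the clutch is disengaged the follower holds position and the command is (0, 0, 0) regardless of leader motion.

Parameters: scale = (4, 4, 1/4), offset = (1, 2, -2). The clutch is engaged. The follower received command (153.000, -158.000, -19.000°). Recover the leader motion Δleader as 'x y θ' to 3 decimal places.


axis x: (153.000 − 1) / (4) = 38.000
axis y: (-158.000 − 2) / (4) = -40.000
axis θ: (-19.000 − -2) / (1/4) = -68.000

38.000 -40.000 -68.000


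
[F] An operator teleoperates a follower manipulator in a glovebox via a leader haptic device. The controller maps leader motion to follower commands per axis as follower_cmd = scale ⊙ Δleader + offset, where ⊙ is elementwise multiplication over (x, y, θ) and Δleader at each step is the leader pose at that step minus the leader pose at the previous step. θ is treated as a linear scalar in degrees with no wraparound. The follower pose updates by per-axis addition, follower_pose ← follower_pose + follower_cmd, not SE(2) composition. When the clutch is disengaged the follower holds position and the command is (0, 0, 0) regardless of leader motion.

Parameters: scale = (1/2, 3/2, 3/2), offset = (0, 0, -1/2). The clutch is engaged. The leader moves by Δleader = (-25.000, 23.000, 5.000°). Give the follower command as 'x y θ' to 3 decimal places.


-12.500 34.500 7.000

axis x: 1/2·-25.000 + 0 = -12.500
axis y: 3/2·23.000 + 0 = 34.500
axis θ: 3/2·5.000 + -1/2 = 7.000


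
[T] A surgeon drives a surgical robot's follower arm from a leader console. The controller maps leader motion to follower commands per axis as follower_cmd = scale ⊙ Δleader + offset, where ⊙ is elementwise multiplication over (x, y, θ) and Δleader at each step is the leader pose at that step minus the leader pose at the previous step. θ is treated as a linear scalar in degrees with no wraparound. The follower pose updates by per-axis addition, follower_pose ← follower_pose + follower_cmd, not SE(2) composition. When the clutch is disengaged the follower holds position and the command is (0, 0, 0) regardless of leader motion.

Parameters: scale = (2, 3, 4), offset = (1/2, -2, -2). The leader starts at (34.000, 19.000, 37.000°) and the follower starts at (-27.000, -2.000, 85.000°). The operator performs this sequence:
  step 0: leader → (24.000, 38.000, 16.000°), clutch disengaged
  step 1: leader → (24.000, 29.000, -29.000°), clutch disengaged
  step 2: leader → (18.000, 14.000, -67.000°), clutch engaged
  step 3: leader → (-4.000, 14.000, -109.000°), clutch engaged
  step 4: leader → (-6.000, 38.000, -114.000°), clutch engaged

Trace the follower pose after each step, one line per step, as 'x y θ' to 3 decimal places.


step 0: Δleader=(-10.000, 19.000, -21.000°), disengaged; cmd=(0,0,0) → follower holds at (-27.000, -2.000, 85.000°)
step 1: Δleader=(0.000, -9.000, -45.000°), disengaged; cmd=(0,0,0) → follower holds at (-27.000, -2.000, 85.000°)
step 2: Δleader=(-6.000, -15.000, -38.000°), engaged; cmd=(-11.500, -47.000, -154.000°) → follower=(-38.500, -49.000, -69.000°)
step 3: Δleader=(-22.000, 0.000, -42.000°), engaged; cmd=(-43.500, -2.000, -170.000°) → follower=(-82.000, -51.000, -239.000°)
step 4: Δleader=(-2.000, 24.000, -5.000°), engaged; cmd=(-3.500, 70.000, -22.000°) → follower=(-85.500, 19.000, -261.000°)

-27.000 -2.000 85.000
-27.000 -2.000 85.000
-38.500 -49.000 -69.000
-82.000 -51.000 -239.000
-85.500 19.000 -261.000


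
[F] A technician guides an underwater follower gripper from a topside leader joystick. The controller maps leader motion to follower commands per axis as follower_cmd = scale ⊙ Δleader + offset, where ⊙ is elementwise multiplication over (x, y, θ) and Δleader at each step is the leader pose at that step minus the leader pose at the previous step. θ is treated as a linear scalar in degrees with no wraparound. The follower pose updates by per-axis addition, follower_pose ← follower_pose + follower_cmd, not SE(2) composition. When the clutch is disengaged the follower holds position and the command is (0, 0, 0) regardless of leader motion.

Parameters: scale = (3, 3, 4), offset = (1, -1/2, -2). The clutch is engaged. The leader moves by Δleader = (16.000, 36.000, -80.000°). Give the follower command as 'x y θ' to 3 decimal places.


49.000 107.500 -322.000

axis x: 3·16.000 + 1 = 49.000
axis y: 3·36.000 + -1/2 = 107.500
axis θ: 4·-80.000 + -2 = -322.000


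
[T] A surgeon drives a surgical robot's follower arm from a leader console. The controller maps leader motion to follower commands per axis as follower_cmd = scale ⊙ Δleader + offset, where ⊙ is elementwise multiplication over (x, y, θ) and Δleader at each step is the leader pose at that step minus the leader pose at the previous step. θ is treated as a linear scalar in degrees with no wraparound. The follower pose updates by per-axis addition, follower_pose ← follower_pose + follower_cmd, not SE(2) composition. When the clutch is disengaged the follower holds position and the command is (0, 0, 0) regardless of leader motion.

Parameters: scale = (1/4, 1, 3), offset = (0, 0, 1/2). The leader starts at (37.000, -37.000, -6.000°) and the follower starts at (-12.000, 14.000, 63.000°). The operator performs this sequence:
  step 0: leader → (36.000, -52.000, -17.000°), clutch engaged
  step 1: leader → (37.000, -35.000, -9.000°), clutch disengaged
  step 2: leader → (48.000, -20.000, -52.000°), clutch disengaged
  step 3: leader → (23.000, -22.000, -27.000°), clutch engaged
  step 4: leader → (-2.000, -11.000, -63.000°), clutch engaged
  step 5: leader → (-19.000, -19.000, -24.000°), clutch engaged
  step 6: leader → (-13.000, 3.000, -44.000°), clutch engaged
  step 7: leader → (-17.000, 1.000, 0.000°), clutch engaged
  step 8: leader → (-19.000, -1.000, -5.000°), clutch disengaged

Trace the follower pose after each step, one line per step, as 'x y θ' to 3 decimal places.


-12.250 -1.000 30.500
-12.250 -1.000 30.500
-12.250 -1.000 30.500
-18.500 -3.000 106.000
-24.750 8.000 -1.500
-29.000 0.000 116.000
-27.500 22.000 56.500
-28.500 20.000 189.000
-28.500 20.000 189.000

step 0: Δleader=(-1.000, -15.000, -11.000°), engaged; cmd=(-0.250, -15.000, -32.500°) → follower=(-12.250, -1.000, 30.500°)
step 1: Δleader=(1.000, 17.000, 8.000°), disengaged; cmd=(0,0,0) → follower holds at (-12.250, -1.000, 30.500°)
step 2: Δleader=(11.000, 15.000, -43.000°), disengaged; cmd=(0,0,0) → follower holds at (-12.250, -1.000, 30.500°)
step 3: Δleader=(-25.000, -2.000, 25.000°), engaged; cmd=(-6.250, -2.000, 75.500°) → follower=(-18.500, -3.000, 106.000°)
step 4: Δleader=(-25.000, 11.000, -36.000°), engaged; cmd=(-6.250, 11.000, -107.500°) → follower=(-24.750, 8.000, -1.500°)
step 5: Δleader=(-17.000, -8.000, 39.000°), engaged; cmd=(-4.250, -8.000, 117.500°) → follower=(-29.000, 0.000, 116.000°)
step 6: Δleader=(6.000, 22.000, -20.000°), engaged; cmd=(1.500, 22.000, -59.500°) → follower=(-27.500, 22.000, 56.500°)
step 7: Δleader=(-4.000, -2.000, 44.000°), engaged; cmd=(-1.000, -2.000, 132.500°) → follower=(-28.500, 20.000, 189.000°)
step 8: Δleader=(-2.000, -2.000, -5.000°), disengaged; cmd=(0,0,0) → follower holds at (-28.500, 20.000, 189.000°)


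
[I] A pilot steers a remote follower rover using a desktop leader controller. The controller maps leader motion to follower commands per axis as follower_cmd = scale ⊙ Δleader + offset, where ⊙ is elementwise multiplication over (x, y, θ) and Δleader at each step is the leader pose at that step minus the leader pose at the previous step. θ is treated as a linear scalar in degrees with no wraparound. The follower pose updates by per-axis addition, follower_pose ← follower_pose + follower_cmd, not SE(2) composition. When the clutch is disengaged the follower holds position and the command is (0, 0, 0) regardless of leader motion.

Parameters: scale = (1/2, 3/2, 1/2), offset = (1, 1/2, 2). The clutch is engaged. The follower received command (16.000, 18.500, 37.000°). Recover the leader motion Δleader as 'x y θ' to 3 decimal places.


30.000 12.000 70.000

axis x: (16.000 − 1) / (1/2) = 30.000
axis y: (18.500 − 1/2) / (3/2) = 12.000
axis θ: (37.000 − 2) / (1/2) = 70.000


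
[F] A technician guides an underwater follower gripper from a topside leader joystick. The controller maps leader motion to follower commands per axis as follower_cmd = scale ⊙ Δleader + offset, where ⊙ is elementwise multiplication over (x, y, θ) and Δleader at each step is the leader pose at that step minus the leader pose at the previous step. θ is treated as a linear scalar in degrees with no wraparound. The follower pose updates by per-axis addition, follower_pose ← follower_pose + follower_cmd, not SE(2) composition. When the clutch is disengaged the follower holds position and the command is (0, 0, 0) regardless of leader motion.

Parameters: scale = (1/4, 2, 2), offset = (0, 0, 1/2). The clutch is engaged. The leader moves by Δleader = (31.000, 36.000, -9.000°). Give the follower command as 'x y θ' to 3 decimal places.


7.750 72.000 -17.500

axis x: 1/4·31.000 + 0 = 7.750
axis y: 2·36.000 + 0 = 72.000
axis θ: 2·-9.000 + 1/2 = -17.500


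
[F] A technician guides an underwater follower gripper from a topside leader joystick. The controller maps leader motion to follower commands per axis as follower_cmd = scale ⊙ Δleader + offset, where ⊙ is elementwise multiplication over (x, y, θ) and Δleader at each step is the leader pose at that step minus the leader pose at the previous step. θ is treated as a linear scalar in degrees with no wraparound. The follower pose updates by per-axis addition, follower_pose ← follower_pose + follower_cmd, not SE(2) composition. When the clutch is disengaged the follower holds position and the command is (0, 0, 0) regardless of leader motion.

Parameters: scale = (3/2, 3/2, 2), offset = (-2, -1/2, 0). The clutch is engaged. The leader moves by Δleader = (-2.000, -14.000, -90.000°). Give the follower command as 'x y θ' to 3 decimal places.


axis x: 3/2·-2.000 + -2 = -5.000
axis y: 3/2·-14.000 + -1/2 = -21.500
axis θ: 2·-90.000 + 0 = -180.000

-5.000 -21.500 -180.000


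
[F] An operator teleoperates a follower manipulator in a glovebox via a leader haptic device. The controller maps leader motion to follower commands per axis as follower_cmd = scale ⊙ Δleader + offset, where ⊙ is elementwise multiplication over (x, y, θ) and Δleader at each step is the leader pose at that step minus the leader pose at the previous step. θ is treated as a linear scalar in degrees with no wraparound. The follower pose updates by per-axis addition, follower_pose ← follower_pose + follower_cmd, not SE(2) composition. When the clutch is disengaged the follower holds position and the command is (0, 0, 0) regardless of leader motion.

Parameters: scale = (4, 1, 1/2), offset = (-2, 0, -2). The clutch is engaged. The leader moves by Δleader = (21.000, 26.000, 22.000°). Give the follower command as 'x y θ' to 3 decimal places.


axis x: 4·21.000 + -2 = 82.000
axis y: 1·26.000 + 0 = 26.000
axis θ: 1/2·22.000 + -2 = 9.000

82.000 26.000 9.000


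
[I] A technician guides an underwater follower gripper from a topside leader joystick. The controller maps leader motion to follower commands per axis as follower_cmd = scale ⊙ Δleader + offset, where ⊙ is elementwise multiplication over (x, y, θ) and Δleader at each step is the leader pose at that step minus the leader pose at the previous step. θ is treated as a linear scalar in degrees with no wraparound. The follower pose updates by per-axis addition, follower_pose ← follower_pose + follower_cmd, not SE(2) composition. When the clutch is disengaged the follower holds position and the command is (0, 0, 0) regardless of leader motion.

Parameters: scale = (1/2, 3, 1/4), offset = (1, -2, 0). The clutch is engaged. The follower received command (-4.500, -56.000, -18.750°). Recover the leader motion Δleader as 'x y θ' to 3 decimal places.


axis x: (-4.500 − 1) / (1/2) = -11.000
axis y: (-56.000 − -2) / (3) = -18.000
axis θ: (-18.750 − 0) / (1/4) = -75.000

-11.000 -18.000 -75.000


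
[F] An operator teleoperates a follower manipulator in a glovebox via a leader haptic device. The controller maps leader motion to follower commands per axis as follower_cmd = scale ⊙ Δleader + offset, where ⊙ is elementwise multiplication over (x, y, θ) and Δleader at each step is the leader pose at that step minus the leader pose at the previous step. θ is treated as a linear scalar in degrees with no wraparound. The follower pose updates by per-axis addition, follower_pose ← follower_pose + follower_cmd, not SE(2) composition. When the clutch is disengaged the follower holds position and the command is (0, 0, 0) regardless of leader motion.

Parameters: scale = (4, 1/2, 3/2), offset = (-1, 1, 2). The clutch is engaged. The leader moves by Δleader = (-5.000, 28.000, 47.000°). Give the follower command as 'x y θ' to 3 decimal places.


-21.000 15.000 72.500

axis x: 4·-5.000 + -1 = -21.000
axis y: 1/2·28.000 + 1 = 15.000
axis θ: 3/2·47.000 + 2 = 72.500


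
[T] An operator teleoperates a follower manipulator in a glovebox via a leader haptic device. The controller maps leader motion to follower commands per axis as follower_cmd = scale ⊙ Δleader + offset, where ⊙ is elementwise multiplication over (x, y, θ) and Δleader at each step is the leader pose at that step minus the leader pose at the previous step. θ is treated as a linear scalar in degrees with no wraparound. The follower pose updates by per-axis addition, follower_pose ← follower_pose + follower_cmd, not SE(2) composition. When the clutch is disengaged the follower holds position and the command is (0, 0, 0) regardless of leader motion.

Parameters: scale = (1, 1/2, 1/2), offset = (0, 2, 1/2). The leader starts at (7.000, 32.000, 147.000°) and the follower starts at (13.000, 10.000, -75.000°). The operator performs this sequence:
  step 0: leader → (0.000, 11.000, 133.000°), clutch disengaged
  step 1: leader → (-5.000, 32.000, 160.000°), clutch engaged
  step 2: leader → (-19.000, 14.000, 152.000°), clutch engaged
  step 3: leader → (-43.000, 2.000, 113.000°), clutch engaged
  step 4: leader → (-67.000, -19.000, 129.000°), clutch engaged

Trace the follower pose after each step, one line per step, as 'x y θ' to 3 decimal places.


step 0: Δleader=(-7.000, -21.000, -14.000°), disengaged; cmd=(0,0,0) → follower holds at (13.000, 10.000, -75.000°)
step 1: Δleader=(-5.000, 21.000, 27.000°), engaged; cmd=(-5.000, 12.500, 14.000°) → follower=(8.000, 22.500, -61.000°)
step 2: Δleader=(-14.000, -18.000, -8.000°), engaged; cmd=(-14.000, -7.000, -3.500°) → follower=(-6.000, 15.500, -64.500°)
step 3: Δleader=(-24.000, -12.000, -39.000°), engaged; cmd=(-24.000, -4.000, -19.000°) → follower=(-30.000, 11.500, -83.500°)
step 4: Δleader=(-24.000, -21.000, 16.000°), engaged; cmd=(-24.000, -8.500, 8.500°) → follower=(-54.000, 3.000, -75.000°)

13.000 10.000 -75.000
8.000 22.500 -61.000
-6.000 15.500 -64.500
-30.000 11.500 -83.500
-54.000 3.000 -75.000


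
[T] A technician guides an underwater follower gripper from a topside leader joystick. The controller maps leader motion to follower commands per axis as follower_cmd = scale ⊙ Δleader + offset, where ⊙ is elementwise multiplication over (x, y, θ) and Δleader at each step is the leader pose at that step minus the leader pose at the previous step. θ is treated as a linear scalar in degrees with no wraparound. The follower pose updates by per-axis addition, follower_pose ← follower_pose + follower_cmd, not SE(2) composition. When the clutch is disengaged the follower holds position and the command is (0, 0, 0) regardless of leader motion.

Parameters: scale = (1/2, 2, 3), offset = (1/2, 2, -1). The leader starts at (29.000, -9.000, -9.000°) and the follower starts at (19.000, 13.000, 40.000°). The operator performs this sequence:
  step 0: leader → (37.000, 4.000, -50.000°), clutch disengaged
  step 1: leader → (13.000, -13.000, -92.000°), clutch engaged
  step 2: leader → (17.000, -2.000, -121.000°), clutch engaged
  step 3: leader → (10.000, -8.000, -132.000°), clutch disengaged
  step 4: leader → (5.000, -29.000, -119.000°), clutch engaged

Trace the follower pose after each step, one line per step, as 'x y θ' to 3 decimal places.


step 0: Δleader=(8.000, 13.000, -41.000°), disengaged; cmd=(0,0,0) → follower holds at (19.000, 13.000, 40.000°)
step 1: Δleader=(-24.000, -17.000, -42.000°), engaged; cmd=(-11.500, -32.000, -127.000°) → follower=(7.500, -19.000, -87.000°)
step 2: Δleader=(4.000, 11.000, -29.000°), engaged; cmd=(2.500, 24.000, -88.000°) → follower=(10.000, 5.000, -175.000°)
step 3: Δleader=(-7.000, -6.000, -11.000°), disengaged; cmd=(0,0,0) → follower holds at (10.000, 5.000, -175.000°)
step 4: Δleader=(-5.000, -21.000, 13.000°), engaged; cmd=(-2.000, -40.000, 38.000°) → follower=(8.000, -35.000, -137.000°)

19.000 13.000 40.000
7.500 -19.000 -87.000
10.000 5.000 -175.000
10.000 5.000 -175.000
8.000 -35.000 -137.000


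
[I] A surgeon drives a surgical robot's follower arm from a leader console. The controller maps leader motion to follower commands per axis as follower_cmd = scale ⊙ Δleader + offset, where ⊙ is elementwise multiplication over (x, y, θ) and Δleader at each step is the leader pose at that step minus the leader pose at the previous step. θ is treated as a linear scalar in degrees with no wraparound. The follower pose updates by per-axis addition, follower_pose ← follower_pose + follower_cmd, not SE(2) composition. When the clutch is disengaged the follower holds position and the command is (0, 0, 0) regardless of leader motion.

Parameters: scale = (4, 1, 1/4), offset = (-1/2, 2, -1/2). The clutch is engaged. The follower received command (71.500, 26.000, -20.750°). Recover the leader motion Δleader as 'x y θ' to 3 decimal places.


18.000 24.000 -81.000

axis x: (71.500 − -1/2) / (4) = 18.000
axis y: (26.000 − 2) / (1) = 24.000
axis θ: (-20.750 − -1/2) / (1/4) = -81.000


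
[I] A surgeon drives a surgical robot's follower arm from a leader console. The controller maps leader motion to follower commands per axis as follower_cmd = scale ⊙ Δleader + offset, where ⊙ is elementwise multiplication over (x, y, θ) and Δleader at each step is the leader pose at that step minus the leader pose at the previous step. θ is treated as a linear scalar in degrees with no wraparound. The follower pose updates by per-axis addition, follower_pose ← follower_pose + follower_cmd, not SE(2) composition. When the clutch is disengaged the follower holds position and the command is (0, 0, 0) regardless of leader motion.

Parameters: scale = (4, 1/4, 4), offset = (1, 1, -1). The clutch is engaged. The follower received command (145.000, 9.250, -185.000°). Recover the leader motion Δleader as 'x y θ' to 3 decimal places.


36.000 33.000 -46.000

axis x: (145.000 − 1) / (4) = 36.000
axis y: (9.250 − 1) / (1/4) = 33.000
axis θ: (-185.000 − -1) / (4) = -46.000


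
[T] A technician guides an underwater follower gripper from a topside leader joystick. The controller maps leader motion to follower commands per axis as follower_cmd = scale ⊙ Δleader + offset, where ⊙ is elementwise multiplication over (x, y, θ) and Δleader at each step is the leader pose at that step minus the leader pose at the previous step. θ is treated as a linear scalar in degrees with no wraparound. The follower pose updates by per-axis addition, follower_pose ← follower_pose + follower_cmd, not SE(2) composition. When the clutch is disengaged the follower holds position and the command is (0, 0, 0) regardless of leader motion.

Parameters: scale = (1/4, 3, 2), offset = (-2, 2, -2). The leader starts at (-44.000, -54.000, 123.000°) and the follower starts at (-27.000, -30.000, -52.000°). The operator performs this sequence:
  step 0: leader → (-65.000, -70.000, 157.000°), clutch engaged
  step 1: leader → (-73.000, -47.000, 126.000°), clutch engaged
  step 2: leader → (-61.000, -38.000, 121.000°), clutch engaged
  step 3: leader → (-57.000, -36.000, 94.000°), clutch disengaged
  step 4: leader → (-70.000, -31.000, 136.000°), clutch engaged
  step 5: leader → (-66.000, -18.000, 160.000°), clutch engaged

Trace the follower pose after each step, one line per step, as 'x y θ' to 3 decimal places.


-34.250 -76.000 14.000
-38.250 -5.000 -50.000
-37.250 24.000 -62.000
-37.250 24.000 -62.000
-42.500 41.000 20.000
-43.500 82.000 66.000

step 0: Δleader=(-21.000, -16.000, 34.000°), engaged; cmd=(-7.250, -46.000, 66.000°) → follower=(-34.250, -76.000, 14.000°)
step 1: Δleader=(-8.000, 23.000, -31.000°), engaged; cmd=(-4.000, 71.000, -64.000°) → follower=(-38.250, -5.000, -50.000°)
step 2: Δleader=(12.000, 9.000, -5.000°), engaged; cmd=(1.000, 29.000, -12.000°) → follower=(-37.250, 24.000, -62.000°)
step 3: Δleader=(4.000, 2.000, -27.000°), disengaged; cmd=(0,0,0) → follower holds at (-37.250, 24.000, -62.000°)
step 4: Δleader=(-13.000, 5.000, 42.000°), engaged; cmd=(-5.250, 17.000, 82.000°) → follower=(-42.500, 41.000, 20.000°)
step 5: Δleader=(4.000, 13.000, 24.000°), engaged; cmd=(-1.000, 41.000, 46.000°) → follower=(-43.500, 82.000, 66.000°)


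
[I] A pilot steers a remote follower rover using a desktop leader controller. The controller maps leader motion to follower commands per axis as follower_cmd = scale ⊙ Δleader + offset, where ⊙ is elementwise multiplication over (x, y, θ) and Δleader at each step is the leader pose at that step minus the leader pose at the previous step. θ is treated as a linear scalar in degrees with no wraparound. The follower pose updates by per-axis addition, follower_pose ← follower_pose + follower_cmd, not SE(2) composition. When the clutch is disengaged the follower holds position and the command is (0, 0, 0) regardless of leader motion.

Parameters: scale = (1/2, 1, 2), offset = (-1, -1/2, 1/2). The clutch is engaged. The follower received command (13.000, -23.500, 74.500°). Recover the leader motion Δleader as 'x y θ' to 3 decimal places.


axis x: (13.000 − -1) / (1/2) = 28.000
axis y: (-23.500 − -1/2) / (1) = -23.000
axis θ: (74.500 − 1/2) / (2) = 37.000

28.000 -23.000 37.000


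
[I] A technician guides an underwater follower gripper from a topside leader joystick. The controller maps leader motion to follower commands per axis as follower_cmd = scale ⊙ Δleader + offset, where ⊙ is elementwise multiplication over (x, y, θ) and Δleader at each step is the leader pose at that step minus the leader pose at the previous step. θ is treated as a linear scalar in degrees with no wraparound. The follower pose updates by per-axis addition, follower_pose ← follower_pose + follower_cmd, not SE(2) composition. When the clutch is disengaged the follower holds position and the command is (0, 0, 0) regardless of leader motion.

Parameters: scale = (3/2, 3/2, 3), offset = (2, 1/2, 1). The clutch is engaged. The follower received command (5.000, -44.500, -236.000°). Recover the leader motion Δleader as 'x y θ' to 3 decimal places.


2.000 -30.000 -79.000

axis x: (5.000 − 2) / (3/2) = 2.000
axis y: (-44.500 − 1/2) / (3/2) = -30.000
axis θ: (-236.000 − 1) / (3) = -79.000


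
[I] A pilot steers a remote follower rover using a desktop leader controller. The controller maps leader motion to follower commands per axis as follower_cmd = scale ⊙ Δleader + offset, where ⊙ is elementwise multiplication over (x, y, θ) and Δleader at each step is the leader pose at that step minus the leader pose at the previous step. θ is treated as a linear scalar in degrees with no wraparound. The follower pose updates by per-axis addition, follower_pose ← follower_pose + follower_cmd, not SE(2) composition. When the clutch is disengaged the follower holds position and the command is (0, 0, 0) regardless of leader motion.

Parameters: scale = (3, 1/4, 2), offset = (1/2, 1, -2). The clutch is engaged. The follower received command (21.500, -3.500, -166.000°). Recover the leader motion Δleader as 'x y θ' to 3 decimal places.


axis x: (21.500 − 1/2) / (3) = 7.000
axis y: (-3.500 − 1) / (1/4) = -18.000
axis θ: (-166.000 − -2) / (2) = -82.000

7.000 -18.000 -82.000


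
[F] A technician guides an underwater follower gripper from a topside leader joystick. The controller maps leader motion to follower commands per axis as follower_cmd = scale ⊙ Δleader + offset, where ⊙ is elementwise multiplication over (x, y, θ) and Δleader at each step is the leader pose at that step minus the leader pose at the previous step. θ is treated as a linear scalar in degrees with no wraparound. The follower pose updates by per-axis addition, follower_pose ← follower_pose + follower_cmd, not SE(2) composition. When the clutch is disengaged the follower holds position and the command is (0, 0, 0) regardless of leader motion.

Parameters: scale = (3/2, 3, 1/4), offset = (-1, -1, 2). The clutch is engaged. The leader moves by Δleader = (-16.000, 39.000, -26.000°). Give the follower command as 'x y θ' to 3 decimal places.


axis x: 3/2·-16.000 + -1 = -25.000
axis y: 3·39.000 + -1 = 116.000
axis θ: 1/4·-26.000 + 2 = -4.500

-25.000 116.000 -4.500


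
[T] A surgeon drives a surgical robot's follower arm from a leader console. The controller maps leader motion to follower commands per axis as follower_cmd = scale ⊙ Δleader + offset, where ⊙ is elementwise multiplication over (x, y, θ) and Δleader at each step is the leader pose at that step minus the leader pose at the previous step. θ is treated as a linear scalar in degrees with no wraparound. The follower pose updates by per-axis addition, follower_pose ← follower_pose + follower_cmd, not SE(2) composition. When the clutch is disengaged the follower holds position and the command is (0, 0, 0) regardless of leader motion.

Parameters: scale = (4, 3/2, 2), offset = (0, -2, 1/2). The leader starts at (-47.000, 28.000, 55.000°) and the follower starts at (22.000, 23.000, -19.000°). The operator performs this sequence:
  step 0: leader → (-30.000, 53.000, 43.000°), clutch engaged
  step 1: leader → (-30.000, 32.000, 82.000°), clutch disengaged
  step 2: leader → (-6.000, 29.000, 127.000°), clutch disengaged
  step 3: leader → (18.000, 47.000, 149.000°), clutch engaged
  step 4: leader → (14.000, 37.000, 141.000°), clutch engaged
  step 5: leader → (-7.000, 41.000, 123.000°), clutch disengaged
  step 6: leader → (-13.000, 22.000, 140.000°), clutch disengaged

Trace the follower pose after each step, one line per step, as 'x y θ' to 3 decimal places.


step 0: Δleader=(17.000, 25.000, -12.000°), engaged; cmd=(68.000, 35.500, -23.500°) → follower=(90.000, 58.500, -42.500°)
step 1: Δleader=(0.000, -21.000, 39.000°), disengaged; cmd=(0,0,0) → follower holds at (90.000, 58.500, -42.500°)
step 2: Δleader=(24.000, -3.000, 45.000°), disengaged; cmd=(0,0,0) → follower holds at (90.000, 58.500, -42.500°)
step 3: Δleader=(24.000, 18.000, 22.000°), engaged; cmd=(96.000, 25.000, 44.500°) → follower=(186.000, 83.500, 2.000°)
step 4: Δleader=(-4.000, -10.000, -8.000°), engaged; cmd=(-16.000, -17.000, -15.500°) → follower=(170.000, 66.500, -13.500°)
step 5: Δleader=(-21.000, 4.000, -18.000°), disengaged; cmd=(0,0,0) → follower holds at (170.000, 66.500, -13.500°)
step 6: Δleader=(-6.000, -19.000, 17.000°), disengaged; cmd=(0,0,0) → follower holds at (170.000, 66.500, -13.500°)

90.000 58.500 -42.500
90.000 58.500 -42.500
90.000 58.500 -42.500
186.000 83.500 2.000
170.000 66.500 -13.500
170.000 66.500 -13.500
170.000 66.500 -13.500


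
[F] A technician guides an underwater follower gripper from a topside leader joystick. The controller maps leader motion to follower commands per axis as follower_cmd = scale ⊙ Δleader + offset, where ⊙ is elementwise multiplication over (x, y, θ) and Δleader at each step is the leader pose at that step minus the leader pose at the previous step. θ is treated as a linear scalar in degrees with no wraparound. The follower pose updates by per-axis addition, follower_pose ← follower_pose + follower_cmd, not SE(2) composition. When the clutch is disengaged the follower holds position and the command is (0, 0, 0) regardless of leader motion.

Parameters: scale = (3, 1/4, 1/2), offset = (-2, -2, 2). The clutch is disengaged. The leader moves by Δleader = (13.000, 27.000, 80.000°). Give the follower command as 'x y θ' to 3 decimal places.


0.000 0.000 0.000

clutch disengaged → follower holds; cmd = (0, 0, 0)


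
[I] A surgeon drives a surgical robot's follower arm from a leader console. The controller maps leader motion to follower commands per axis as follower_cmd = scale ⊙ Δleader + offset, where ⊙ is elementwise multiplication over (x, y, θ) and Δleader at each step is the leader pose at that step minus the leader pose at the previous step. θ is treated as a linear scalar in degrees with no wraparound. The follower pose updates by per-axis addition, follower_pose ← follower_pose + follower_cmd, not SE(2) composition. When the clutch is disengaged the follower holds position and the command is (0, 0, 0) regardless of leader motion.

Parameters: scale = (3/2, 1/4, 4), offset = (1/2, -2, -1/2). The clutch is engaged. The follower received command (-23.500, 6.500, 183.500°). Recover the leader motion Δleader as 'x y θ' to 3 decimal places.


axis x: (-23.500 − 1/2) / (3/2) = -16.000
axis y: (6.500 − -2) / (1/4) = 34.000
axis θ: (183.500 − -1/2) / (4) = 46.000

-16.000 34.000 46.000


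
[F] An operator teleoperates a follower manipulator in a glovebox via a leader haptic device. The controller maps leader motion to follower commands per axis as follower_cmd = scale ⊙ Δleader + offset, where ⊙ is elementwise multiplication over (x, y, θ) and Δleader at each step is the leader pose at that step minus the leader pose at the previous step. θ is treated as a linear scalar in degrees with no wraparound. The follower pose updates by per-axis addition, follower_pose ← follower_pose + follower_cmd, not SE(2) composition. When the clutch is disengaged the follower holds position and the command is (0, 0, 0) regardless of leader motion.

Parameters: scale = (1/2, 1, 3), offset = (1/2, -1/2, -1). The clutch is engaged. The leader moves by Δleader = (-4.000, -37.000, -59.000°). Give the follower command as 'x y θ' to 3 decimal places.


-1.500 -37.500 -178.000

axis x: 1/2·-4.000 + 1/2 = -1.500
axis y: 1·-37.000 + -1/2 = -37.500
axis θ: 3·-59.000 + -1 = -178.000


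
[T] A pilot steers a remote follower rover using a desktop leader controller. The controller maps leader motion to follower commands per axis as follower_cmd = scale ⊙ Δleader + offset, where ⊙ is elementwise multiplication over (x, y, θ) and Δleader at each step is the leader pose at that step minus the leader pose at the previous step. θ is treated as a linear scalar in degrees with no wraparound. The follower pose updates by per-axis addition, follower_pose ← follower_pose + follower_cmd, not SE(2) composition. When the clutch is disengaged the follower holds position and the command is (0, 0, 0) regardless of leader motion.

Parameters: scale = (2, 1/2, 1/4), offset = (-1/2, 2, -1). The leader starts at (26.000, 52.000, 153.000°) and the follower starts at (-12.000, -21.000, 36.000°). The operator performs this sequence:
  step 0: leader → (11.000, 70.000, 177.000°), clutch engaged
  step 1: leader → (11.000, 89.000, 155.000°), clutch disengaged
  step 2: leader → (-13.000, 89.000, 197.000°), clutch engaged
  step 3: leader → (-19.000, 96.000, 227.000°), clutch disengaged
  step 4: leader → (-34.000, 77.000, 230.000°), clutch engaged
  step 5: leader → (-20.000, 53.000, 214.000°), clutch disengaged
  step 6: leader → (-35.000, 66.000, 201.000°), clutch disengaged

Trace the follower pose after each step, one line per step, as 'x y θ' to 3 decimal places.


-42.500 -10.000 41.000
-42.500 -10.000 41.000
-91.000 -8.000 50.500
-91.000 -8.000 50.500
-121.500 -15.500 50.250
-121.500 -15.500 50.250
-121.500 -15.500 50.250

step 0: Δleader=(-15.000, 18.000, 24.000°), engaged; cmd=(-30.500, 11.000, 5.000°) → follower=(-42.500, -10.000, 41.000°)
step 1: Δleader=(0.000, 19.000, -22.000°), disengaged; cmd=(0,0,0) → follower holds at (-42.500, -10.000, 41.000°)
step 2: Δleader=(-24.000, 0.000, 42.000°), engaged; cmd=(-48.500, 2.000, 9.500°) → follower=(-91.000, -8.000, 50.500°)
step 3: Δleader=(-6.000, 7.000, 30.000°), disengaged; cmd=(0,0,0) → follower holds at (-91.000, -8.000, 50.500°)
step 4: Δleader=(-15.000, -19.000, 3.000°), engaged; cmd=(-30.500, -7.500, -0.250°) → follower=(-121.500, -15.500, 50.250°)
step 5: Δleader=(14.000, -24.000, -16.000°), disengaged; cmd=(0,0,0) → follower holds at (-121.500, -15.500, 50.250°)
step 6: Δleader=(-15.000, 13.000, -13.000°), disengaged; cmd=(0,0,0) → follower holds at (-121.500, -15.500, 50.250°)


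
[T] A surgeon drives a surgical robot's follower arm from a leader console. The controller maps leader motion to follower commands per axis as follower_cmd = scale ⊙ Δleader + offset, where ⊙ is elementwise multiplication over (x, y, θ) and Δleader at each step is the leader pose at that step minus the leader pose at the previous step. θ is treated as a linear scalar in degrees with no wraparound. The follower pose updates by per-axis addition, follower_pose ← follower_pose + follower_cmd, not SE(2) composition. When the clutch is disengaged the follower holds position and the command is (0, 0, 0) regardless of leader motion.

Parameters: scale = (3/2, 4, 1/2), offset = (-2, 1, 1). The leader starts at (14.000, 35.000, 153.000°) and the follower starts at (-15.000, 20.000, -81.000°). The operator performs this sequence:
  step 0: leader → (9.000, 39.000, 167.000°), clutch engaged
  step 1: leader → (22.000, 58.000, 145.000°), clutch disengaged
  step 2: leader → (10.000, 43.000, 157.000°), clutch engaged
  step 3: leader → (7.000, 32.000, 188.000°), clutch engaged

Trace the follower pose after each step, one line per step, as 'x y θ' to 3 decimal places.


-24.500 37.000 -73.000
-24.500 37.000 -73.000
-44.500 -22.000 -66.000
-51.000 -65.000 -49.500

step 0: Δleader=(-5.000, 4.000, 14.000°), engaged; cmd=(-9.500, 17.000, 8.000°) → follower=(-24.500, 37.000, -73.000°)
step 1: Δleader=(13.000, 19.000, -22.000°), disengaged; cmd=(0,0,0) → follower holds at (-24.500, 37.000, -73.000°)
step 2: Δleader=(-12.000, -15.000, 12.000°), engaged; cmd=(-20.000, -59.000, 7.000°) → follower=(-44.500, -22.000, -66.000°)
step 3: Δleader=(-3.000, -11.000, 31.000°), engaged; cmd=(-6.500, -43.000, 16.500°) → follower=(-51.000, -65.000, -49.500°)


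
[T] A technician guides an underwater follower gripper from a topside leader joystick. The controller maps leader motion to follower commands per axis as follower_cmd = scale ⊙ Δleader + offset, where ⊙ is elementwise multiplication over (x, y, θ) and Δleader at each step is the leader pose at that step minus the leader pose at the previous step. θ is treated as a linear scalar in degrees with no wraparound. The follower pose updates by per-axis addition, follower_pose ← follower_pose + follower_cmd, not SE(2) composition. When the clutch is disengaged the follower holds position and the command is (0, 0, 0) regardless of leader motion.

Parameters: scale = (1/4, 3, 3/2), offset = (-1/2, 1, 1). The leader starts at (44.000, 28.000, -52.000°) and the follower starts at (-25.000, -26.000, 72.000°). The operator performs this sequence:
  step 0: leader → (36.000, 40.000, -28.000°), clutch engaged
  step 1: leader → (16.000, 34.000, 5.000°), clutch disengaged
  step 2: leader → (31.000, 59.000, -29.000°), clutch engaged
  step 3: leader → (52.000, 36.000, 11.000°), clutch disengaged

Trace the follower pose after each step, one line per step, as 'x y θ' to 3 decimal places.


step 0: Δleader=(-8.000, 12.000, 24.000°), engaged; cmd=(-2.500, 37.000, 37.000°) → follower=(-27.500, 11.000, 109.000°)
step 1: Δleader=(-20.000, -6.000, 33.000°), disengaged; cmd=(0,0,0) → follower holds at (-27.500, 11.000, 109.000°)
step 2: Δleader=(15.000, 25.000, -34.000°), engaged; cmd=(3.250, 76.000, -50.000°) → follower=(-24.250, 87.000, 59.000°)
step 3: Δleader=(21.000, -23.000, 40.000°), disengaged; cmd=(0,0,0) → follower holds at (-24.250, 87.000, 59.000°)

-27.500 11.000 109.000
-27.500 11.000 109.000
-24.250 87.000 59.000
-24.250 87.000 59.000


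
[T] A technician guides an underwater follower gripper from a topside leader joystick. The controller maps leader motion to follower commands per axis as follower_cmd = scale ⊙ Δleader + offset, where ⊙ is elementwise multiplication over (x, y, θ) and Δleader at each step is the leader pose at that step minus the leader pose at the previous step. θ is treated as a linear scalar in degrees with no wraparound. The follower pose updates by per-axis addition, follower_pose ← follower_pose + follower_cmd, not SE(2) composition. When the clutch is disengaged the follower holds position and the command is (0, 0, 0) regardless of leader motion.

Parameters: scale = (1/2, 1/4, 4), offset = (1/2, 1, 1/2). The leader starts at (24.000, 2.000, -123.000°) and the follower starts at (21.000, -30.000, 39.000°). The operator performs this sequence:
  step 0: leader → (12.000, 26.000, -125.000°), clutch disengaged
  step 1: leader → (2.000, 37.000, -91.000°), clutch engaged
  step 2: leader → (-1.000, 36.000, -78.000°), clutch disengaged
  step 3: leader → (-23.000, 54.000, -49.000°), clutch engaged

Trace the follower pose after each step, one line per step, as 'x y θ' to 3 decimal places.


step 0: Δleader=(-12.000, 24.000, -2.000°), disengaged; cmd=(0,0,0) → follower holds at (21.000, -30.000, 39.000°)
step 1: Δleader=(-10.000, 11.000, 34.000°), engaged; cmd=(-4.500, 3.750, 136.500°) → follower=(16.500, -26.250, 175.500°)
step 2: Δleader=(-3.000, -1.000, 13.000°), disengaged; cmd=(0,0,0) → follower holds at (16.500, -26.250, 175.500°)
step 3: Δleader=(-22.000, 18.000, 29.000°), engaged; cmd=(-10.500, 5.500, 116.500°) → follower=(6.000, -20.750, 292.000°)

21.000 -30.000 39.000
16.500 -26.250 175.500
16.500 -26.250 175.500
6.000 -20.750 292.000


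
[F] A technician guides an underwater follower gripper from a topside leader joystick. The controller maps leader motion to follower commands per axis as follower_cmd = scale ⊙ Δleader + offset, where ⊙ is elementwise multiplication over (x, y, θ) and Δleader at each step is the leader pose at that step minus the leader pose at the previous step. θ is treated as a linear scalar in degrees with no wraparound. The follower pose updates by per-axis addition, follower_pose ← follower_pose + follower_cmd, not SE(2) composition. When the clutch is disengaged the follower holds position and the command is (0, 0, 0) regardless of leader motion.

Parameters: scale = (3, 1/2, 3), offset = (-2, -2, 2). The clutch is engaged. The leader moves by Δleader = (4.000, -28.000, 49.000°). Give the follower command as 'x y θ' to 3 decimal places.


10.000 -16.000 149.000

axis x: 3·4.000 + -2 = 10.000
axis y: 1/2·-28.000 + -2 = -16.000
axis θ: 3·49.000 + 2 = 149.000
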